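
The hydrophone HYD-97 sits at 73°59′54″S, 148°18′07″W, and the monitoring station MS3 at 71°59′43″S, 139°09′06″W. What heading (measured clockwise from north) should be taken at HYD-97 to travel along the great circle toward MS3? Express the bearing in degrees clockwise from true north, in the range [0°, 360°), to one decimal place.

57.6°

HYD-97: φ = -73.99833°, λ = -148.30194°
MS3: φ = -71.99528°, λ = -139.15167°
Δλ = 9.1503°
y = sin Δλ · cos φ₂ = 0.049154
x = cos φ₁ sin φ₂ − sin φ₁ cos φ₂ cos Δλ = 0.031172
θ = atan2(y, x) = 57.6183° → 57.6183° (mod 360°)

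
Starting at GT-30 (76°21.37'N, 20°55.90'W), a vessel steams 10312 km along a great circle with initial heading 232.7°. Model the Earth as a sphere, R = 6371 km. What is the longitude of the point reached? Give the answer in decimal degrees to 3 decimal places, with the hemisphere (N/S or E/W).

74.948°W

GT-30: φ = +76.35617°, λ = -20.93167°
δ = d/R = 10312/6371 = 1.618584 rad
φ₂ = arcsin(sin φ₁ cos δ + cos φ₁ sin δ cos θ)
   = arcsin(0.97178·-0.04777 + 0.23589·0.99886·-0.60599) = -10.90624°
λ₂ = λ₁ + atan2(sin θ sin δ cos φ₁, cos δ − sin φ₁ sin φ₂) = -74.94763°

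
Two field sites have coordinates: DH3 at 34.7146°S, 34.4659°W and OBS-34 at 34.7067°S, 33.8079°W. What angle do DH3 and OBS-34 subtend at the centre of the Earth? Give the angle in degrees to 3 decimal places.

Δφ = 0.0079°,  Δλ = 0.6580°
a = sin²(Δφ/2) + cos φ₁ cos φ₂ sin²(Δλ/2) = 0.000022
c = 2·arcsin(√a) = 0.009441 rad = 0.5410°

0.541°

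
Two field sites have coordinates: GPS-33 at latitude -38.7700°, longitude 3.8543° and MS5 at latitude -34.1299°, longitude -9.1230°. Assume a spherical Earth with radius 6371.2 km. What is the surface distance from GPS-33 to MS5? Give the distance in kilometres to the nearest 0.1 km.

1268.7 km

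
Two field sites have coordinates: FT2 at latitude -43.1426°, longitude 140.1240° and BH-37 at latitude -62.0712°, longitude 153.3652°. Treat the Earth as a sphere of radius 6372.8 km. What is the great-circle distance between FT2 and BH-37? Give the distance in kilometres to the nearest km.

2277 km

Δφ = -18.9286°,  Δλ = 13.2412°
a = sin²(Δφ/2) + cos φ₁ cos φ₂ sin²(Δλ/2) = 0.031581
c = 2·arcsin(√a) = 0.357319 rad = 20.4729°
d = R·c = 6372.8 × 0.357319 = 2277.1 km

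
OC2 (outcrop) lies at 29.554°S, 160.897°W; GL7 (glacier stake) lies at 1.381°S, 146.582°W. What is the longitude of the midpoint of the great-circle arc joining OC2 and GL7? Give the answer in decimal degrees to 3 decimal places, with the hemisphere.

153.240°W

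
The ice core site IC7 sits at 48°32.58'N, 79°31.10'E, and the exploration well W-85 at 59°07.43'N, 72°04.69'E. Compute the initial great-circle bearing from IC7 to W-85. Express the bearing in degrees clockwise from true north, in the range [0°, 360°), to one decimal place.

IC7: φ = +48.54300°, λ = +79.51833°
W-85: φ = +59.12383°, λ = +72.07817°
Δλ = -7.4402°
y = sin Δλ · cos φ₂ = -0.066453
x = cos φ₁ sin φ₂ − sin φ₁ cos φ₂ cos Δλ = 0.186861
θ = atan2(y, x) = -19.5767° → 340.4233° (mod 360°)

340.4°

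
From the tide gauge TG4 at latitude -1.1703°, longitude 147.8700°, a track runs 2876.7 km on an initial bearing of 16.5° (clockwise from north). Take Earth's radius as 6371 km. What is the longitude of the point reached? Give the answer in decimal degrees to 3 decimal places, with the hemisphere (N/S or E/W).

155.641°E

δ = d/R = 2876.7/6371 = 0.451530 rad
φ₂ = arcsin(sin φ₁ cos δ + cos φ₁ sin δ cos θ)
   = arcsin(-0.02042·0.89978 + 0.99979·0.43634·0.95882) = 23.57254°
λ₂ = λ₁ + atan2(sin θ sin δ cos φ₁, cos δ − sin φ₁ sin φ₂) = 155.64081°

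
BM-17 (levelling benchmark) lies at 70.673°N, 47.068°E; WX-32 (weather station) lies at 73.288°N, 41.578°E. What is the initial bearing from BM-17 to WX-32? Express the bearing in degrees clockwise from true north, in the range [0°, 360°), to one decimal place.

329.6°

Δλ = -5.4900°
y = sin Δλ · cos φ₂ = -0.027512
x = cos φ₁ sin φ₂ − sin φ₁ cos φ₂ cos Δλ = 0.046869
θ = atan2(y, x) = -30.4123° → 329.5877° (mod 360°)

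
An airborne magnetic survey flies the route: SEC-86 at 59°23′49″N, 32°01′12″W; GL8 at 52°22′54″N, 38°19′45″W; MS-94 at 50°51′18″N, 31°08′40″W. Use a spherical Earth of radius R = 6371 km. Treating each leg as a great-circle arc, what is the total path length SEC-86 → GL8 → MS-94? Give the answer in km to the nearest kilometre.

1397 km

SEC-86: φ = +59.39694°, λ = -32.02000°
GL8: φ = +52.38167°, λ = -38.32917°
MS-94: φ = +50.85500°, λ = -31.14444°
SEC-86→GL8: c = 0.136990 rad, d = 872.76 km
GL8→MS-94: c = 0.082250 rad, d = 524.01 km
Total = 872.76 + 524.01 = 1396.77 km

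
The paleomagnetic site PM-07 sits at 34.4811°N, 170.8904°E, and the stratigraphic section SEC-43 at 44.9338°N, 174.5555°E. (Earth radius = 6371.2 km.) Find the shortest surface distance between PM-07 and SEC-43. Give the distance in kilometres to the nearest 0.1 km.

1203.5 km

Δφ = 10.4527°,  Δλ = 3.6651°
a = sin²(Δφ/2) + cos φ₁ cos φ₂ sin²(Δλ/2) = 0.008894
c = 2·arcsin(√a) = 0.188899 rad = 10.8231°
d = R·c = 6371.2 × 0.188899 = 1203.5 km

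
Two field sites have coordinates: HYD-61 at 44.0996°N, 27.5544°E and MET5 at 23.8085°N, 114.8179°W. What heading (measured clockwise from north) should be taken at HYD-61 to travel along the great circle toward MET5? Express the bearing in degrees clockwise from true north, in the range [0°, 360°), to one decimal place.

Δλ = -142.3723°
y = sin Δλ · cos φ₂ = -0.558572
x = cos φ₁ sin φ₂ − sin φ₁ cos φ₂ cos Δλ = 0.794148
θ = atan2(y, x) = -35.1210° → 324.8790° (mod 360°)

324.9°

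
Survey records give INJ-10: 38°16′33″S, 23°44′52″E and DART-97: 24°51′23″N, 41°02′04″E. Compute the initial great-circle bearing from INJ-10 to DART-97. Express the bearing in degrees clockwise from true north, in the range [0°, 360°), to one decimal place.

INJ-10: φ = -38.27583°, λ = +23.74778°
DART-97: φ = +24.85639°, λ = +41.03444°
Δλ = 17.2867°
y = sin Δλ · cos φ₂ = 0.269626
x = cos φ₁ sin φ₂ − sin φ₁ cos φ₂ cos Δλ = 0.866663
θ = atan2(y, x) = 17.2813° → 17.2813° (mod 360°)

17.3°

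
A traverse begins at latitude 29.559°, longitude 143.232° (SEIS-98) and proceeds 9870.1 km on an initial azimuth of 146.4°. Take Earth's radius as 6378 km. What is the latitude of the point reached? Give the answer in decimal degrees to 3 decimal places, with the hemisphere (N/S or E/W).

45.466°S

δ = d/R = 9870.1/6378 = 1.547523 rad
φ₂ = arcsin(sin φ₁ cos δ + cos φ₁ sin δ cos θ)
   = arcsin(0.49332·0.02327 + 0.86985·0.99973·-0.83292) = -45.46634°
λ₂ = λ₁ + atan2(sin θ sin δ cos φ₁, cos δ − sin φ₁ sin φ₂) = -164.68997°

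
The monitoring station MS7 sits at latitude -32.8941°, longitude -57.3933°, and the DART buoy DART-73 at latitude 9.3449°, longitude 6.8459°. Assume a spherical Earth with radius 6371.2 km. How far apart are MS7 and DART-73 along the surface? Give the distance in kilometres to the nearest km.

8253 km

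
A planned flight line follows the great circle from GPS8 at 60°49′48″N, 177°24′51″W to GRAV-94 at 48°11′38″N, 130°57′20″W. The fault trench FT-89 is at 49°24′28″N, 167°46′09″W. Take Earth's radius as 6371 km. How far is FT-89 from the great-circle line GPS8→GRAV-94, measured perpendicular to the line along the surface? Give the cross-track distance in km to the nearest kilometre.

1159 km

GPS8: φ = +60.83000°, λ = -177.41417°
GRAV-94: φ = +48.19389°, λ = -130.95556°
FT-89: φ = +49.40778°, λ = -167.76917°
δ₁₃ = central angle GPS8→FT-89 = 0.220850 rad  (haversine)
θ₁₃ = bearing GPS8→FT-89 = 150.155°,  θ₁₂ = bearing GPS8→GRAV-94 = 94.457°
dₓₜ = R·arcsin(sin δ₁₃ · sin(θ₁₃ − θ₁₂)) = 6371·arcsin(0.21906·sin(55.698°)) = 1159.287 km
|dₓₜ| = 1159.287 km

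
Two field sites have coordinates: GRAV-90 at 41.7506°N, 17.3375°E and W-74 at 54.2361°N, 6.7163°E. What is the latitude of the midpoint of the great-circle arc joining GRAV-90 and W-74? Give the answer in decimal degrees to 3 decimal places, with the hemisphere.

48.114°N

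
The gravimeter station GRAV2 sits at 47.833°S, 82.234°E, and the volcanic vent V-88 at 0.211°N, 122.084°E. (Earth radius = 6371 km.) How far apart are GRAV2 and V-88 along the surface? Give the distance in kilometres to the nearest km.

Δφ = 48.0440°,  Δλ = 39.8500°
a = sin²(Δφ/2) + cos φ₁ cos φ₂ sin²(Δλ/2) = 0.243682
c = 2·arcsin(√a) = 1.032545 rad = 59.1604°
d = R·c = 6371 × 1.032545 = 6578.3 km

6578 km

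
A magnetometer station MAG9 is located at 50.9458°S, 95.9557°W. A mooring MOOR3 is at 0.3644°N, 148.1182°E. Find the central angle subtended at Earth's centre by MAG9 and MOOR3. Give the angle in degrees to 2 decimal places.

106.28°

Δφ = 51.3102°,  Δλ = -115.9261°
a = sin²(Δφ/2) + cos φ₁ cos φ₂ sin²(Δλ/2) = 0.640200
c = 2·arcsin(√a) = 1.855008 rad = 106.2841°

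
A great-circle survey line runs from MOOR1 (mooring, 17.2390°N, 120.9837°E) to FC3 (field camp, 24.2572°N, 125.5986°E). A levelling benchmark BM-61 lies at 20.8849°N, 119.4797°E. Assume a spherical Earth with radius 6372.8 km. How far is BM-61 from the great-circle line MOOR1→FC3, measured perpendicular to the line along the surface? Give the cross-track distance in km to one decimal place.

342.2 km

δ₁₃ = central angle MOOR1→BM-61 = 0.068297 rad  (haversine)
θ₁₃ = bearing MOOR1→BM-61 = 338.941°,  θ₁₂ = bearing MOOR1→FC3 = 30.799°
dₓₜ = R·arcsin(sin δ₁₃ · sin(θ₁₃ − θ₁₂)) = 6372.8·arcsin(0.06824·sin(308.142°)) = -342.207 km
|dₓₜ| = 342.207 km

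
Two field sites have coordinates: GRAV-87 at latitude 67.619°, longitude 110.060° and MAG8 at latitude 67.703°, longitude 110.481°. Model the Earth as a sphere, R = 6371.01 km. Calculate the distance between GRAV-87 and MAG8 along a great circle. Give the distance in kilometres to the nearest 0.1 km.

20.1 km

Δφ = 0.0840°,  Δλ = 0.4210°
a = sin²(Δφ/2) + cos φ₁ cos φ₂ sin²(Δλ/2) = 0.000002
c = 2·arcsin(√a) = 0.003154 rad = 0.1807°
d = R·c = 6371.01 × 0.003154 = 20.1 km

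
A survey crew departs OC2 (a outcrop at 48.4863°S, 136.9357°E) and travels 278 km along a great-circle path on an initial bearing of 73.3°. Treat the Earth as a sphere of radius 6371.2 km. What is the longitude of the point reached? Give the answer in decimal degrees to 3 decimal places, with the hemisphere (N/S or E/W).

140.496°E

δ = d/R = 278/6371.2 = 0.043634 rad
φ₂ = arcsin(sin φ₁ cos δ + cos φ₁ sin δ cos θ)
   = arcsin(-0.74880·0.99905 + 0.66280·0.04362·0.28736) = -47.71239°
λ₂ = λ₁ + atan2(sin θ sin δ cos φ₁, cos δ − sin φ₁ sin φ₂) = 140.49572°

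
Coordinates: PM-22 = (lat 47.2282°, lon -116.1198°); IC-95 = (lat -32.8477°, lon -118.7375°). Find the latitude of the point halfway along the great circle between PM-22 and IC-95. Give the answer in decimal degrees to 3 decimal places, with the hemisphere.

Bx = cos φ₂ cos Δλ = 0.839239,  By = cos φ₂ sin Δλ = -0.038369
φₘ = atan2(sin φ₁ + sin φ₂, √((cos φ₁ + Bx)² + By²)) = 7.19209°
λₘ = λ₁ + atan2(By, cos φ₁ + Bx) = -117.56741°

7.192°N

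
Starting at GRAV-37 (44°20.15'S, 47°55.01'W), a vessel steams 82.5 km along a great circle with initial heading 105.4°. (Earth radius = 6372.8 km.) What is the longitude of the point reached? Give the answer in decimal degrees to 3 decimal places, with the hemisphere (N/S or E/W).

GRAV-37: φ = -44.33583°, λ = -47.91683°
δ = d/R = 82.5/6372.8 = 0.012946 rad
φ₂ = arcsin(sin φ₁ cos δ + cos φ₁ sin δ cos θ)
   = arcsin(-0.69886·0.99992 + 0.71526·0.01295·-0.26556) = -44.52842°
λ₂ = λ₁ + atan2(sin θ sin δ cos φ₁, cos δ − sin φ₁ sin φ₂) = -46.91373°

46.914°W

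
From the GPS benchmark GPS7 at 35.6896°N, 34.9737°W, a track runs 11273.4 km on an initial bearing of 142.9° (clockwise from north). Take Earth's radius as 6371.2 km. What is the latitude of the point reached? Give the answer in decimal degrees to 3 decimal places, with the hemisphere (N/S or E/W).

48.605°S

δ = d/R = 11273.4/6371.2 = 1.769431 rad
φ₂ = arcsin(sin φ₁ cos δ + cos φ₁ sin δ cos θ)
   = arcsin(0.58339·-0.19733 + 0.81219·0.98034·-0.79758) = -48.60541°
λ₂ = λ₁ + atan2(sin θ sin δ cos φ₁, cos δ − sin φ₁ sin φ₂) = 28.44479°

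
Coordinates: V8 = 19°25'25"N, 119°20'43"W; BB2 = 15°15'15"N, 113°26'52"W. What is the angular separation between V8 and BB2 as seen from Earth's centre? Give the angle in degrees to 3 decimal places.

V8: φ = +19.42361°, λ = -119.34528°
BB2: φ = +15.25417°, λ = -113.44778°
Δφ = -4.1694°,  Δλ = 5.8975°
a = sin²(Δφ/2) + cos φ₁ cos φ₂ sin²(Δλ/2) = 0.003731
c = 2·arcsin(√a) = 0.122242 rad = 7.0039°

7.004°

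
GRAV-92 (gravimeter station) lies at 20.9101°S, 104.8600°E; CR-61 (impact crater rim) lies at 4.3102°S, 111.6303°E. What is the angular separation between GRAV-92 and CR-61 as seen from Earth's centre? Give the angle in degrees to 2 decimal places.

Δφ = 16.5999°,  Δλ = 6.7703°
a = sin²(Δφ/2) + cos φ₁ cos φ₂ sin²(Δλ/2) = 0.024086
c = 2·arcsin(√a) = 0.311655 rad = 17.8565°

17.86°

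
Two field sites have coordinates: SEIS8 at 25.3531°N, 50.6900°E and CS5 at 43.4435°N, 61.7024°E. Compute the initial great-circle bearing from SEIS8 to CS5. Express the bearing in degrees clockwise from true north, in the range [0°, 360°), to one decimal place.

Δλ = 11.0124°
y = sin Δλ · cos φ₂ = 0.138692
x = cos φ₁ sin φ₂ − sin φ₁ cos φ₂ cos Δλ = 0.316242
θ = atan2(y, x) = 23.6804° → 23.6804° (mod 360°)

23.7°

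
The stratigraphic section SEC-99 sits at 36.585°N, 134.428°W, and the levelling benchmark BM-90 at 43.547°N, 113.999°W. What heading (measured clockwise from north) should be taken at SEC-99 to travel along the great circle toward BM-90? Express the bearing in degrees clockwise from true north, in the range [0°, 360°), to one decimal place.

Δλ = 20.4290°
y = sin Δλ · cos φ₂ = 0.252992
x = cos φ₁ sin φ₂ − sin φ₁ cos φ₂ cos Δλ = 0.148381
θ = atan2(y, x) = 59.6081° → 59.6081° (mod 360°)

59.6°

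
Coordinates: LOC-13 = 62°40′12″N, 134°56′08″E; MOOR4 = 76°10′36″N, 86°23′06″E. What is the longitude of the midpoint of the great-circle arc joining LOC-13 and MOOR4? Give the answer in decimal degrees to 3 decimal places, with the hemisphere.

118.757°E

LOC-13: φ = +62.67000°, λ = +134.93556°
MOOR4: φ = +76.17667°, λ = +86.38500°
Bx = cos φ₂ cos Δλ = 0.158161,  By = cos φ₂ sin Δλ = -0.179087
φₘ = atan2(sin φ₁ + sin φ₂, √((cos φ₁ + Bx)² + By²)) = 70.93165°
λₘ = λ₁ + atan2(By, cos φ₁ + Bx) = 118.75682°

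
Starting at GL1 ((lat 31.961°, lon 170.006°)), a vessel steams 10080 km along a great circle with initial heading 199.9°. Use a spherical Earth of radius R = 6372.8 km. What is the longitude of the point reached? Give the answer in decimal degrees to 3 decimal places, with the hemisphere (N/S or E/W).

135.136°E

δ = d/R = 10080/6372.8 = 1.581722 rad
φ₂ = arcsin(sin φ₁ cos δ + cos φ₁ sin δ cos θ)
   = arcsin(0.52934·-0.01093 + 0.84841·0.99994·-0.94029) = -53.46414°
λ₂ = λ₁ + atan2(sin θ sin δ cos φ₁, cos δ − sin φ₁ sin φ₂) = 135.13580°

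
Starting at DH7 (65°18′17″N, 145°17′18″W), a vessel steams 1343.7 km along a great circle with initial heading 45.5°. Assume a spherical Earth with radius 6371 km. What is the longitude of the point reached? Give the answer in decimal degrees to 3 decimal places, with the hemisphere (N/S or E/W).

DH7: φ = +65.30472°, λ = -145.28833°
δ = d/R = 1343.7/6371 = 0.210909 rad
φ₂ = arcsin(sin φ₁ cos δ + cos φ₁ sin δ cos θ)
   = arcsin(0.90854·0.97784 + 0.41779·0.20935·0.70091) = 71.75286°
λ₂ = λ₁ + atan2(sin θ sin δ cos φ₁, cos δ − sin φ₁ sin φ₂) = -116.80670°

116.807°W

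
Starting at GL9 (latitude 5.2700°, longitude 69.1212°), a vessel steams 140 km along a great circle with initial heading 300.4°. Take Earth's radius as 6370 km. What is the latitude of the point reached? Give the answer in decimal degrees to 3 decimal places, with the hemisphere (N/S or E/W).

δ = d/R = 140/6370 = 0.021978 rad
φ₂ = arcsin(sin φ₁ cos δ + cos φ₁ sin δ cos θ)
   = arcsin(0.09185·0.99976 + 0.99577·0.02198·0.50603) = 5.90623°
λ₂ = λ₁ + atan2(sin θ sin δ cos φ₁, cos δ − sin φ₁ sin φ₂) = 68.02931°

5.906°N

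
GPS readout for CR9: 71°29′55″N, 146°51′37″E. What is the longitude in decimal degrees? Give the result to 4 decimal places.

146.8603°E

146° + 51′/60 + 37″/3600 = 146 + 0.85000 + 0.01028 = 146.8603°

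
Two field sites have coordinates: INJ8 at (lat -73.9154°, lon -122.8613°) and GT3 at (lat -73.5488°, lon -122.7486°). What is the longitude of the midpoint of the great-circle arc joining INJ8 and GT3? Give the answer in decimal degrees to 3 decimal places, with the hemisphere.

Bx = cos φ₂ cos Δλ = 0.283198,  By = cos φ₂ sin Δλ = 0.000557
φₘ = atan2(sin φ₁ + sin φ₂, √((cos φ₁ + Bx)² + By²)) = -73.73211°
λₘ = λ₁ + atan2(By, cos φ₁ + Bx) = -122.80433°

122.804°W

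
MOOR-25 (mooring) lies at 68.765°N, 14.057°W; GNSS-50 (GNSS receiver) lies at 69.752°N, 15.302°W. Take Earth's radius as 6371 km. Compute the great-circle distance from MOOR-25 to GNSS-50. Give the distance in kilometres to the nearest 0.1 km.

Δφ = 0.9870°,  Δλ = -1.2450°
a = sin²(Δφ/2) + cos φ₁ cos φ₂ sin²(Δλ/2) = 0.000089
c = 2·arcsin(√a) = 0.018866 rad = 1.0810°
d = R·c = 6371 × 0.018866 = 120.2 km

120.2 km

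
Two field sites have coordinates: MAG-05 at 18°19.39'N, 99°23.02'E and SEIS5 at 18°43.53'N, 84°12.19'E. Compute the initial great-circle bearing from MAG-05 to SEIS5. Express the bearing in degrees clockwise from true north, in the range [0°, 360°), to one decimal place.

274.0°

MAG-05: φ = +18.32317°, λ = +99.38367°
SEIS5: φ = +18.72550°, λ = +84.20317°
Δλ = -15.1805°
y = sin Δλ · cos φ₂ = -0.248000
x = cos φ₁ sin φ₂ − sin φ₁ cos φ₂ cos Δλ = 0.017411
θ = atan2(y, x) = -85.9840° → 274.0160° (mod 360°)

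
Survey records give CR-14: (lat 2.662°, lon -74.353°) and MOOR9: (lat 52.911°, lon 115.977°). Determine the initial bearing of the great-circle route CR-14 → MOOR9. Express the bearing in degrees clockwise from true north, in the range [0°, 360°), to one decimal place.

Δλ = -169.6700°
y = sin Δλ · cos φ₂ = -0.108138
x = cos φ₁ sin φ₂ − sin φ₁ cos φ₂ cos Δλ = 0.824393
θ = atan2(y, x) = -7.4730° → 352.5270° (mod 360°)

352.5°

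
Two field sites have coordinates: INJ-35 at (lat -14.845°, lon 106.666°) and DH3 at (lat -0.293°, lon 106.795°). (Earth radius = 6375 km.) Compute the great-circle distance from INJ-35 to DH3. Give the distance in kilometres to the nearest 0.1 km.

Δφ = 14.5520°,  Δλ = 0.1290°
a = sin²(Δφ/2) + cos φ₁ cos φ₂ sin²(Δλ/2) = 0.016041
c = 2·arcsin(√a) = 0.253990 rad = 14.5526°
d = R·c = 6375 × 0.253990 = 1619.2 km

1619.2 km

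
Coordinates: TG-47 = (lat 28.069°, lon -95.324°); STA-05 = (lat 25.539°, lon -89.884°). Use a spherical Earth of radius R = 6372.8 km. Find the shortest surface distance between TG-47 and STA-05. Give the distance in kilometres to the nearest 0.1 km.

Δφ = -2.5300°,  Δλ = 5.4400°
a = sin²(Δφ/2) + cos φ₁ cos φ₂ sin²(Δλ/2) = 0.002280
c = 2·arcsin(√a) = 0.095542 rad = 5.4742°
d = R·c = 6372.8 × 0.095542 = 608.9 km

608.9 km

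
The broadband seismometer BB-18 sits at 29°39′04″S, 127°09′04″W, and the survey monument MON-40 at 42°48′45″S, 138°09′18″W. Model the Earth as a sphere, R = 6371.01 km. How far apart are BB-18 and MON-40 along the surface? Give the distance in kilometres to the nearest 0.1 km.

BB-18: φ = -29.65111°, λ = -127.15111°
MON-40: φ = -42.81250°, λ = -138.15500°
Δφ = -13.1614°,  Δλ = -11.0039°
a = sin²(Δφ/2) + cos φ₁ cos φ₂ sin²(Δλ/2) = 0.018994
c = 2·arcsin(√a) = 0.276520 rad = 15.8435°
d = R·c = 6371.01 × 0.276520 = 1761.7 km

1761.7 km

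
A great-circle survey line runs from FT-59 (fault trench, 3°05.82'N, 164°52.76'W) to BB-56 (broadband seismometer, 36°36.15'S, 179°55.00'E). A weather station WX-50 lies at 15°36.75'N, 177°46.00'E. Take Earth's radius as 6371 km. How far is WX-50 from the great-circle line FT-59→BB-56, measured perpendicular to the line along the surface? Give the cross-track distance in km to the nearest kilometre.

2220 km

FT-59: φ = +3.09700°, λ = -164.87933°
BB-56: φ = -36.60250°, λ = +179.91667°
WX-50: φ = +15.61250°, λ = +177.76667°
δ₁₃ = central angle FT-59→WX-50 = 0.369630 rad  (haversine)
θ₁₃ = bearing FT-59→WX-50 = 307.329°,  θ₁₂ = bearing FT-59→BB-56 = 198.283°
dₓₜ = R·arcsin(sin δ₁₃ · sin(θ₁₃ − θ₁₂)) = 6371·arcsin(0.36127·sin(109.046°)) = 2220.324 km
|dₓₜ| = 2220.324 km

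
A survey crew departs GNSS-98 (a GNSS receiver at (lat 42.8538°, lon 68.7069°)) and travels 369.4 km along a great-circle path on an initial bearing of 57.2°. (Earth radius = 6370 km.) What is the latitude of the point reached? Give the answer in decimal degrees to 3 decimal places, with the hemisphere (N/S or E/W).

δ = d/R = 369.4/6370 = 0.057991 rad
φ₂ = arcsin(sin φ₁ cos δ + cos φ₁ sin δ cos θ)
   = arcsin(0.68013·0.99832 + 0.73309·0.05796·0.54171) = 44.58793°
λ₂ = λ₁ + atan2(sin θ sin δ cos φ₁, cos δ − sin φ₁ sin φ₂) = 72.62939°

44.588°N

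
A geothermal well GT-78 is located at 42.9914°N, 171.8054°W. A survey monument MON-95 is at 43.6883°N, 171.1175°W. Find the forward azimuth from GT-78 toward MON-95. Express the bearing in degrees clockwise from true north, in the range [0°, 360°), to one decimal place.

35.4°

Δλ = 0.6879°
y = sin Δλ · cos φ₂ = 0.008682
x = cos φ₁ sin φ₂ − sin φ₁ cos φ₂ cos Δλ = 0.012198
θ = atan2(y, x) = 35.4391° → 35.4391° (mod 360°)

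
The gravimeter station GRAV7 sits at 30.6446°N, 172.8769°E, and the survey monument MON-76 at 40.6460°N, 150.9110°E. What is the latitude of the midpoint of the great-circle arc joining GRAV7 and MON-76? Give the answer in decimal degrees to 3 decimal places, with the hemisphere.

Bx = cos φ₂ cos Δλ = 0.703668,  By = cos φ₂ sin Δλ = -0.283813
φₘ = atan2(sin φ₁ + sin φ₂, √((cos φ₁ + Bx)² + By²)) = 36.14634°
λₘ = λ₁ + atan2(By, cos φ₁ + Bx) = 162.59165°

36.146°N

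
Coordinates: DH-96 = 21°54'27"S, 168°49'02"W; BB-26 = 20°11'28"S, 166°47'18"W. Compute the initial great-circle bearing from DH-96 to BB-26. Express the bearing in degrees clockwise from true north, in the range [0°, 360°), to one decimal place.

48.2°

DH-96: φ = -21.90750°, λ = -168.81722°
BB-26: φ = -20.19111°, λ = -166.78833°
Δλ = 2.0289°
y = sin Δλ · cos φ₂ = 0.033228
x = cos φ₁ sin φ₂ − sin φ₁ cos φ₂ cos Δλ = 0.029733
θ = atan2(y, x) = 48.1774° → 48.1774° (mod 360°)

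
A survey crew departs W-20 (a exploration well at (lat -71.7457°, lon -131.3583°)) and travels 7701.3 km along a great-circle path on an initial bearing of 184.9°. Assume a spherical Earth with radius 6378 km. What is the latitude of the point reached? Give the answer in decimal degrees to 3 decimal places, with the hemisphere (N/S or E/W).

δ = d/R = 7701.3/6378 = 1.207479 rad
φ₂ = arcsin(sin φ₁ cos δ + cos φ₁ sin δ cos θ)
   = arcsin(-0.94968·0.35538 + 0.31324·0.93472·-0.99635) = -38.99193°
λ₂ = λ₁ + atan2(sin θ sin δ cos φ₁, cos δ − sin φ₁ sin φ₂) = 54.53779°

38.992°S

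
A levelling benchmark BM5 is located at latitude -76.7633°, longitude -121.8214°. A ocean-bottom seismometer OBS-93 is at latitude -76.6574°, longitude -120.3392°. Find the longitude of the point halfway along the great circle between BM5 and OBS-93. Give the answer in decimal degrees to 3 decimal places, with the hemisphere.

Bx = cos φ₂ cos Δλ = 0.230696,  By = cos φ₂ sin Δλ = 0.005969
φₘ = atan2(sin φ₁ + sin φ₂, √((cos φ₁ + Bx)² + By²)) = -76.71142°
λₘ = λ₁ + atan2(By, cos φ₁ + Bx) = -121.07740°

121.077°W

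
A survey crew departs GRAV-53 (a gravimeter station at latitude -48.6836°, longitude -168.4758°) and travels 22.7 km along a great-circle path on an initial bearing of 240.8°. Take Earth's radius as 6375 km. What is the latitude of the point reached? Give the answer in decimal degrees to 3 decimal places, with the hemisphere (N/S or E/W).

48.783°S

δ = d/R = 22.7/6375 = 0.003561 rad
φ₂ = arcsin(sin φ₁ cos δ + cos φ₁ sin δ cos θ)
   = arcsin(-0.75108·0.99999 + 0.66022·0.00356·-0.48786) = -48.78282°
λ₂ = λ₁ + atan2(sin θ sin δ cos φ₁, cos δ − sin φ₁ sin φ₂) = -168.74608°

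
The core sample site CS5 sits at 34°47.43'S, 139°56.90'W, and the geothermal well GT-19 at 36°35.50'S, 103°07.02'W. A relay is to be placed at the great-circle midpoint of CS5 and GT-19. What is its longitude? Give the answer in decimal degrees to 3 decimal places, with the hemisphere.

CS5: φ = -34.79050°, λ = -139.94833°
GT-19: φ = -36.59167°, λ = -103.11700°
Bx = cos φ₂ cos Δλ = 0.642647,  By = cos φ₂ sin Δλ = 0.481310
φₘ = atan2(sin φ₁ + sin φ₂, √((cos φ₁ + Bx)² + By²)) = -37.12949°
λₘ = λ₁ + atan2(By, cos φ₁ + Bx) = -121.74808°

121.748°W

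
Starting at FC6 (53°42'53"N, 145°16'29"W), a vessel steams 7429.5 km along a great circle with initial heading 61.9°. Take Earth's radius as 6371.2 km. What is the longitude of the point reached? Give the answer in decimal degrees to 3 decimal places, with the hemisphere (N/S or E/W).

47.134°W

FC6: φ = +53.71472°, λ = -145.27472°
δ = d/R = 7429.5/6371.2 = 1.166107 rad
φ₂ = arcsin(sin φ₁ cos δ + cos φ₁ sin δ cos θ)
   = arcsin(0.80608·0.39373 + 0.59181·0.91922·0.47101) = 35.00252°
λ₂ = λ₁ + atan2(sin θ sin δ cos φ₁, cos δ − sin φ₁ sin φ₂) = -47.13406°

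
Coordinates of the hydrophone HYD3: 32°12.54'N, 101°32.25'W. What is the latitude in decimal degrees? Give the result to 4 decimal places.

32° + 12.54′/60 = 32 + 0.20900 = 32.2090°

32.2090°N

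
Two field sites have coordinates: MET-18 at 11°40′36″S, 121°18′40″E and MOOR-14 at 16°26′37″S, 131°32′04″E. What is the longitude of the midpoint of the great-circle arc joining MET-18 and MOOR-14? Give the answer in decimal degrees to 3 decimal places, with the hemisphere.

MET-18: φ = -11.67667°, λ = +121.31111°
MOOR-14: φ = -16.44361°, λ = +131.53444°
Bx = cos φ₂ cos Δλ = 0.943872,  By = cos φ₂ sin Δλ = 0.170226
φₘ = atan2(sin φ₁ + sin φ₂, √((cos φ₁ + Bx)² + By²)) = -14.11403°
λₘ = λ₁ + atan2(By, cos φ₁ + Bx) = 126.36935°

126.369°E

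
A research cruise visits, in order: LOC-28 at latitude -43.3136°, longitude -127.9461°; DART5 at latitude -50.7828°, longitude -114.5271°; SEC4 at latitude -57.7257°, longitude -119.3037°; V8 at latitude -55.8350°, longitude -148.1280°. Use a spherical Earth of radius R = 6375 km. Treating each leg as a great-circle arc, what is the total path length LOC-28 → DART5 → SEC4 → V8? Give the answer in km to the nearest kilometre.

3898 km

LOC-28→DART5: c = 0.205518 rad, d = 1310.18 km
DART5→SEC4: c = 0.130518 rad, d = 832.05 km
SEC4→V8: c = 0.275451 rad, d = 1756.00 km
Total = 1310.18 + 832.05 + 1756.00 = 3898.23 km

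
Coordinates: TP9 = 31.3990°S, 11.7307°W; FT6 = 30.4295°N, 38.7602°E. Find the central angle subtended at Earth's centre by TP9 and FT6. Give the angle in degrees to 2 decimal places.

78.21°

Δφ = 61.8285°,  Δλ = 50.4909°
a = sin²(Δφ/2) + cos φ₁ cos φ₂ sin²(Δλ/2) = 0.397819
c = 2·arcsin(√a) = 1.364985 rad = 78.2079°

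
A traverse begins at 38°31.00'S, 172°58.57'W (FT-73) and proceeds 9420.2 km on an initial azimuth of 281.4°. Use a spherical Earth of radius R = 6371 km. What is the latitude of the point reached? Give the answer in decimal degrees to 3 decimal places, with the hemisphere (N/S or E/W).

FT-73: φ = -38.51667°, λ = -172.97617°
δ = d/R = 9420.2/6371 = 1.478606 rad
φ₂ = arcsin(sin φ₁ cos δ + cos φ₁ sin δ cos θ)
   = arcsin(-0.62274·0.09206 + 0.78243·0.99575·0.19766) = 5.54723°
λ₂ = λ₁ + atan2(sin θ sin δ cos φ₁, cos δ − sin φ₁ sin φ₂) = 108.29849°

5.547°N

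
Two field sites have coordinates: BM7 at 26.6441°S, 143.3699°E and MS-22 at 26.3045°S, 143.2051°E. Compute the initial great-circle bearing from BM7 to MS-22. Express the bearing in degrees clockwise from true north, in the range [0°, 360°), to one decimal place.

Δλ = -0.1648°
y = sin Δλ · cos φ₂ = -0.002578
x = cos φ₁ sin φ₂ − sin φ₁ cos φ₂ cos Δλ = 0.005925
θ = atan2(y, x) = -23.5163° → 336.4837° (mod 360°)

336.5°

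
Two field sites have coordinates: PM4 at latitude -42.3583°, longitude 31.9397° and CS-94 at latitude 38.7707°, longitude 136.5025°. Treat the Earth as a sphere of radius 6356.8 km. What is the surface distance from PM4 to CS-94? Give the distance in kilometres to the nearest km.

13816 km

Δφ = 81.1290°,  Δλ = 104.5628°
a = sin²(Δφ/2) + cos φ₁ cos φ₂ sin²(Δλ/2) = 0.783388
c = 2·arcsin(√a) = 2.173384 rad = 124.5257°
d = R·c = 6356.8 × 2.173384 = 13815.8 km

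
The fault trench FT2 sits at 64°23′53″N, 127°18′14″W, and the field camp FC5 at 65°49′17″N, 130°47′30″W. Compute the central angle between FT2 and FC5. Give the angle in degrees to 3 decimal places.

FT2: φ = +64.39806°, λ = -127.30389°
FC5: φ = +65.82139°, λ = -130.79167°
Δφ = 1.4233°,  Δλ = -3.4878°
a = sin²(Δφ/2) + cos φ₁ cos φ₂ sin²(Δλ/2) = 0.000318
c = 2·arcsin(√a) = 0.035677 rad = 2.0441°

2.044°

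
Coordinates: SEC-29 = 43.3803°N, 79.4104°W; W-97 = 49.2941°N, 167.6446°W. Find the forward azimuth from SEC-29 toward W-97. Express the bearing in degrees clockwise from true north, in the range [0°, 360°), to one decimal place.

309.5°

Δλ = -88.2342°
y = sin Δλ · cos φ₂ = -0.651867
x = cos φ₁ sin φ₂ − sin φ₁ cos φ₂ cos Δλ = 0.537169
θ = atan2(y, x) = -50.5099° → 309.4901° (mod 360°)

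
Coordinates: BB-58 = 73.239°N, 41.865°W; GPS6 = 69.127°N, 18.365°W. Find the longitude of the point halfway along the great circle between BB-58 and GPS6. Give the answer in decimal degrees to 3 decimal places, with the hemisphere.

28.860°W

Bx = cos φ₂ cos Δλ = 0.326746,  By = cos φ₂ sin Δλ = 0.142073
φₘ = atan2(sin φ₁ + sin φ₂, √((cos φ₁ + Bx)² + By²)) = 71.54622°
λₘ = λ₁ + atan2(By, cos φ₁ + Bx) = -28.85967°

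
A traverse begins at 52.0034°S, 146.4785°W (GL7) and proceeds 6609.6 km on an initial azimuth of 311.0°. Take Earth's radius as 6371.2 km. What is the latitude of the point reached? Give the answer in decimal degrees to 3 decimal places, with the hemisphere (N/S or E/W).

3.032°S

δ = d/R = 6609.6/6371.2 = 1.037418 rad
φ₂ = arcsin(sin φ₁ cos δ + cos φ₁ sin δ cos θ)
   = arcsin(-0.78805·0.50844 + 0.61561·0.86109·0.65606) = -3.03237°
λ₂ = λ₁ + atan2(sin θ sin δ cos φ₁, cos δ − sin φ₁ sin φ₂) = 172.92050°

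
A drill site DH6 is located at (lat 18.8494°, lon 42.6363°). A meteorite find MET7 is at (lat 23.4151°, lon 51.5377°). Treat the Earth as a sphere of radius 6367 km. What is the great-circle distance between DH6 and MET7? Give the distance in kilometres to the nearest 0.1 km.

Δφ = 4.5657°,  Δλ = 8.9014°
a = sin²(Δφ/2) + cos φ₁ cos φ₂ sin²(Δλ/2) = 0.006816
c = 2·arcsin(√a) = 0.165310 rad = 9.4716°
d = R·c = 6367 × 0.165310 = 1052.5 km

1052.5 km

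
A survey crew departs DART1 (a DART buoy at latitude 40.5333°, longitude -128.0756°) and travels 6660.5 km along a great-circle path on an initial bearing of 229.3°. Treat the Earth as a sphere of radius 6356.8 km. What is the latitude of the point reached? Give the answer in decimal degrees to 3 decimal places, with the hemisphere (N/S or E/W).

6.012°S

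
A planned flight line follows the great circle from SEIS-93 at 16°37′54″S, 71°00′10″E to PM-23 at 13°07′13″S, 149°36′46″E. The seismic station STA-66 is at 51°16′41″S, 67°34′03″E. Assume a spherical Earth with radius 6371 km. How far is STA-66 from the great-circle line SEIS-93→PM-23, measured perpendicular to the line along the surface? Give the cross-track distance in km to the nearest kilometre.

SEIS-93: φ = -16.63167°, λ = +71.00278°
PM-23: φ = -13.12028°, λ = +149.61278°
STA-66: φ = -51.27806°, λ = +67.56750°
δ₁₃ = central angle SEIS-93→STA-66 = 0.606585 rad  (haversine)
θ₁₃ = bearing SEIS-93→STA-66 = 183.770°,  θ₁₂ = bearing SEIS-93→PM-23 = 99.657°
dₓₜ = R·arcsin(sin δ₁₃ · sin(θ₁₃ − θ₁₂)) = 6371·arcsin(0.57007·sin(84.113°)) = 3841.274 km
|dₓₜ| = 3841.274 km

3841 km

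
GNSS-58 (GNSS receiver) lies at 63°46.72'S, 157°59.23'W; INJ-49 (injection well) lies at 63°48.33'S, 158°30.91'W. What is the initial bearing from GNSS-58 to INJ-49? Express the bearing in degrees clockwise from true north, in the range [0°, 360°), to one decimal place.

263.2°

GNSS-58: φ = -63.77867°, λ = -157.98717°
INJ-49: φ = -63.80550°, λ = -158.51517°
Δλ = -0.5280°
y = sin Δλ · cos φ₂ = -0.004068
x = cos φ₁ sin φ₂ − sin φ₁ cos φ₂ cos Δλ = -0.000485
θ = atan2(y, x) = -96.8013° → 263.1987° (mod 360°)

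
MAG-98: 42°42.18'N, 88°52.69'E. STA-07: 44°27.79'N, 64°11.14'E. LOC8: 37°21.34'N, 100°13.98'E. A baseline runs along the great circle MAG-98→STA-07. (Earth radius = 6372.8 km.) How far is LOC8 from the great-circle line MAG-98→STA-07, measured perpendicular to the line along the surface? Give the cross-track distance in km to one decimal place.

MAG-98: φ = +42.70300°, λ = +88.87817°
STA-07: φ = +44.46317°, λ = +64.18567°
LOC8: φ = +37.35567°, λ = +100.23300°
δ₁₃ = central angle MAG-98→LOC8 = 0.177917 rad  (haversine)
θ₁₃ = bearing MAG-98→LOC8 = 117.837°,  θ₁₂ = bearing MAG-98→STA-07 = 284.115°
dₓₜ = R·arcsin(sin δ₁₃ · sin(θ₁₃ − θ₁₂)) = 6372.8·arcsin(0.17698·sin(-166.279°)) = -267.607 km
|dₓₜ| = 267.607 km

267.6 km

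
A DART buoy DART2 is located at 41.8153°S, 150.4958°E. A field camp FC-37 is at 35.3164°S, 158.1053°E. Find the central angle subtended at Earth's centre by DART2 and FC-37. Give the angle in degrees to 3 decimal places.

8.804°

Δφ = 6.4989°,  Δλ = 7.6095°
a = sin²(Δφ/2) + cos φ₁ cos φ₂ sin²(Δλ/2) = 0.005891
c = 2·arcsin(√a) = 0.153654 rad = 8.8037°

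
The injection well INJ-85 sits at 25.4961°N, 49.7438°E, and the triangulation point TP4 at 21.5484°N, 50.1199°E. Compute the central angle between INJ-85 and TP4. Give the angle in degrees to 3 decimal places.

Δφ = -3.9477°,  Δλ = 0.3761°
a = sin²(Δφ/2) + cos φ₁ cos φ₂ sin²(Δλ/2) = 0.001195
c = 2·arcsin(√a) = 0.069163 rad = 3.9627°

3.963°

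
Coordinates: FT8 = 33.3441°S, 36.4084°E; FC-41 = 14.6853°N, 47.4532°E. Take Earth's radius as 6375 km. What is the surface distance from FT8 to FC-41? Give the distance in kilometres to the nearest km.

Δφ = 48.0294°,  Δλ = 11.0448°
a = sin²(Δφ/2) + cos φ₁ cos φ₂ sin²(Δλ/2) = 0.173109
c = 2·arcsin(√a) = 0.858225 rad = 49.1727°
d = R·c = 6375 × 0.858225 = 5471.2 km

5471 km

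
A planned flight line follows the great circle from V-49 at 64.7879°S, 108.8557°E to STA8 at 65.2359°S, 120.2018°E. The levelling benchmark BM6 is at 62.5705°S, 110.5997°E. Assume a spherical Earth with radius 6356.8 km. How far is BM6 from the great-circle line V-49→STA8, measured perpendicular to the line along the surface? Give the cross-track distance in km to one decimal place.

δ₁₃ = central angle V-49→BM6 = 0.040983 rad  (haversine)
θ₁₃ = bearing V-49→BM6 = 20.010°,  θ₁₂ = bearing V-49→STA8 = 100.468°
dₓₜ = R·arcsin(sin δ₁₃ · sin(θ₁₃ − θ₁₂)) = 6356.8·arcsin(0.04097·sin(-80.458°)) = -256.914 km
|dₓₜ| = 256.914 km

256.9 km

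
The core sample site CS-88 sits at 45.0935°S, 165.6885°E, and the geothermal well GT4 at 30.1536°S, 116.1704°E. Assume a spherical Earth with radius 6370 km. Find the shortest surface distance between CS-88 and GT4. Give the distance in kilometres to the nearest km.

4584 km

Δφ = 14.9399°,  Δλ = -49.5181°
a = sin²(Δφ/2) + cos φ₁ cos φ₂ sin²(Δλ/2) = 0.123968
c = 2·arcsin(√a) = 0.719607 rad = 41.2304°
d = R·c = 6370 × 0.719607 = 4583.9 km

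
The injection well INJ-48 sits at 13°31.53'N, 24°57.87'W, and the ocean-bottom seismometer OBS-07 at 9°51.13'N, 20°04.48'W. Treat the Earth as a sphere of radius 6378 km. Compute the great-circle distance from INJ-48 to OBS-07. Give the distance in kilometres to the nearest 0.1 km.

671.7 km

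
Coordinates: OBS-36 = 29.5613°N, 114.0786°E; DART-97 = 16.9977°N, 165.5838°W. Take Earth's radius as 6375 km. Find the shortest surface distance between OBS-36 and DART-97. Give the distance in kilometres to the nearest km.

8179 km

Δφ = -12.5636°,  Δλ = 80.3376°
a = sin²(Δφ/2) + cos φ₁ cos φ₂ sin²(Δλ/2) = 0.358080
c = 2·arcsin(√a) = 1.282999 rad = 73.5104°
d = R·c = 6375 × 1.282999 = 8179.1 km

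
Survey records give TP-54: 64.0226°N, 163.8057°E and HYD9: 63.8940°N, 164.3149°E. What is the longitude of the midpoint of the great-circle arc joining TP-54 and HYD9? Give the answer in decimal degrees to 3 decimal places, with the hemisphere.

Bx = cos φ₂ cos Δλ = 0.440016,  By = cos φ₂ sin Δλ = 0.003911
φₘ = atan2(sin φ₁ + sin φ₂, √((cos φ₁ + Bx)² + By²)) = 63.95852°
λₘ = λ₁ + atan2(By, cos φ₁ + Bx) = 164.06088°

164.061°E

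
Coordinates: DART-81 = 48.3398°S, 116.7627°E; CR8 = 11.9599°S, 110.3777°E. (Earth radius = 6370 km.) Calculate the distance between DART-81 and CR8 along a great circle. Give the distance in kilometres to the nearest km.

4088 km

Δφ = 36.3799°,  Δλ = -6.3850°
a = sin²(Δφ/2) + cos φ₁ cos φ₂ sin²(Δλ/2) = 0.099466
c = 2·arcsin(√a) = 0.641719 rad = 36.7678°
d = R·c = 6370 × 0.641719 = 4087.7 km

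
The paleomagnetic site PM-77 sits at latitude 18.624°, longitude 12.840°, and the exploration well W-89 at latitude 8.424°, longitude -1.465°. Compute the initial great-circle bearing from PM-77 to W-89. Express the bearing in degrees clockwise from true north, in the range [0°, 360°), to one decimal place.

235.6°

Δλ = -14.3050°
y = sin Δλ · cos φ₂ = -0.244418
x = cos φ₁ sin φ₂ − sin φ₁ cos φ₂ cos Δλ = -0.167290
θ = atan2(y, x) = -124.3894° → 235.6106° (mod 360°)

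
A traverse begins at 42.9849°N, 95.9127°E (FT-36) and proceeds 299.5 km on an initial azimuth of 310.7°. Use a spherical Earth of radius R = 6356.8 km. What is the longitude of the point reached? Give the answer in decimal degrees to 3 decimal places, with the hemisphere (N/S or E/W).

δ = d/R = 299.5/6356.8 = 0.047115 rad
φ₂ = arcsin(sin φ₁ cos δ + cos φ₁ sin δ cos θ)
   = arcsin(0.68181·0.99889 + 0.73153·0.04710·0.65210) = 44.70978°
λ₂ = λ₁ + atan2(sin θ sin δ cos φ₁, cos δ − sin φ₁ sin φ₂) = 93.03281°

93.033°E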